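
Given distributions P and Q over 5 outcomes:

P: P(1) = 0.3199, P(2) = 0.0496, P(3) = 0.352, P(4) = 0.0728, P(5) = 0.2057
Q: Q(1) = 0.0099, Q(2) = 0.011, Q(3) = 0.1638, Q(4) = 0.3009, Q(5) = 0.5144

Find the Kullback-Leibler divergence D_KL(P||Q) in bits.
1.6792 bits

D_KL(P||Q) = Σ P(x) log₂(P(x)/Q(x))

Computing term by term:
  P(1)·log₂(P(1)/Q(1)) = 0.3199·log₂(0.3199/0.0099) = 1.60399
  P(2)·log₂(P(2)/Q(2)) = 0.0496·log₂(0.0496/0.011) = 0.10777
  P(3)·log₂(P(3)/Q(3)) = 0.352·log₂(0.352/0.1638) = 0.38848
  P(4)·log₂(P(4)/Q(4)) = 0.0728·log₂(0.0728/0.3009) = -0.14904
  P(5)·log₂(P(5)/Q(5)) = 0.2057·log₂(0.2057/0.5144) = -0.27201

D_KL(P||Q) = 1.60399 + 0.10777 + 0.38848 - 0.14904 - 0.27201 = 1.67919 ≈ 1.6792 bits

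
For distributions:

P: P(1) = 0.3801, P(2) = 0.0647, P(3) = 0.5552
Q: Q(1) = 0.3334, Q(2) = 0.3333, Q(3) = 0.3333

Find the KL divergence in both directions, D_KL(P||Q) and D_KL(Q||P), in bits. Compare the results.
D_KL(P||Q) = 0.3276 bits, D_KL(Q||P) = 0.4798 bits. D_KL(Q||P) is larger than D_KL(P||Q) by 0.1522 bits; the two directions differ.

D_KL(P||Q) = Σ P(x) log₂(P(x)/Q(x))

Computing term by term:
  P(1)·log₂(P(1)/Q(1)) = 0.3801·log₂(0.3801/0.3334) = 0.07189
  P(2)·log₂(P(2)/Q(2)) = 0.0647·log₂(0.0647/0.3333) = -0.15301
  P(3)·log₂(P(3)/Q(3)) = 0.5552·log₂(0.5552/0.3333) = 0.40873

D_KL(P||Q) = 0.07189 - 0.15301 + 0.40873 = 0.32761 ≈ 0.3276 bits

D_KL(Q||P) = Σ Q(x) log₂(Q(x)/P(x))

Computing term by term:
  Q(1)·log₂(Q(1)/P(1)) = 0.3334·log₂(0.3334/0.3801) = -0.06305
  Q(2)·log₂(Q(2)/P(2)) = 0.3333·log₂(0.3333/0.0647) = 0.78825
  Q(3)·log₂(Q(3)/P(3)) = 0.3333·log₂(0.3333/0.5552) = -0.24537

D_KL(Q||P) = -0.06305 + 0.78825 - 0.24537 = 0.47983 ≈ 0.4798 bits

These are NOT equal (difference: 0.1522 bits). KL divergence is asymmetric: D_KL(P||Q) ≠ D_KL(Q||P) in general.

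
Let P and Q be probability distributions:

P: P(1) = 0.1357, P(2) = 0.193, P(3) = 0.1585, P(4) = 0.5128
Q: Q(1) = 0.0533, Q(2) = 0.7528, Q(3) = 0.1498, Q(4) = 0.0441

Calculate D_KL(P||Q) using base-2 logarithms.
1.6320 bits

D_KL(P||Q) = Σ P(x) log₂(P(x)/Q(x))

Computing term by term:
  P(1)·log₂(P(1)/Q(1)) = 0.1357·log₂(0.1357/0.0533) = 0.18295
  P(2)·log₂(P(2)/Q(2)) = 0.193·log₂(0.193/0.7528) = -0.37899
  P(3)·log₂(P(3)/Q(3)) = 0.1585·log₂(0.1585/0.1498) = 0.01291
  P(4)·log₂(P(4)/Q(4)) = 0.5128·log₂(0.5128/0.0441) = 1.81508

D_KL(P||Q) = 0.18295 - 0.37899 + 0.01291 + 1.81508 = 1.63195 ≈ 1.6320 bits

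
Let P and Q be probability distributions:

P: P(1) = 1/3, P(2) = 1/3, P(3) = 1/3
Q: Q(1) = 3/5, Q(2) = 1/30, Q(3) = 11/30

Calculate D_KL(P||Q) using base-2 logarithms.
0.7788 bits

D_KL(P||Q) = Σ P(x) log₂(P(x)/Q(x))

Computing term by term:
  P(1)·log₂(P(1)/Q(1)) = (1/3)·log₂((1/3)/(3/5)) = -0.28267
  P(2)·log₂(P(2)/Q(2)) = (1/3)·log₂((1/3)/(1/30)) = 1.10731
  P(3)·log₂(P(3)/Q(3)) = (1/3)·log₂((1/3)/(11/30)) = -0.04583

D_KL(P||Q) = -0.28267 + 1.10731 - 0.04583 = 0.77881 ≈ 0.7788 bits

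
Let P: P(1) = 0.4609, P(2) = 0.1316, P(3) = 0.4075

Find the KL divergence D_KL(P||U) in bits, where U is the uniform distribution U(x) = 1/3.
0.1571 bits

U(i) = 1/3 for all i

D_KL(P||U) = Σ P(x) log₂(P(x) / (1/3))
           = Σ P(x) log₂(P(x)) + log₂(3)
           = log₂(3) - H(P)

H(P) = -Σ P(x) log₂(P(x)):
  -P(1)·log₂(P(1)) = -(0.4609)·log₂(0.4609) = 0.51504
  -P(2)·log₂(P(2)) = -(0.1316)·log₂(0.1316) = 0.38503
  -P(3)·log₂(P(3)) = -(0.4075)·log₂(0.4075) = 0.52776
H(P) = 0.51504 + 0.38503 + 0.52776 = 1.42783 bits

log₂(3) = 1.58496 bits

D_KL(P||U) = 1.58496 - 1.42783 = 0.15713 ≈ 0.1571 bits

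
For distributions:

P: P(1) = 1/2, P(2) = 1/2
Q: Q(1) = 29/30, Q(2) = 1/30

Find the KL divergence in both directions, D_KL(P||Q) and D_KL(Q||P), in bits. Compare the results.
D_KL(P||Q) = 1.4779 bits, D_KL(Q||P) = 0.7892 bits. D_KL(P||Q) is larger than D_KL(Q||P) by 0.6887 bits; the two directions differ.

D_KL(P||Q) = Σ P(x) log₂(P(x)/Q(x))

Computing term by term:
  P(1)·log₂(P(1)/Q(1)) = (1/2)·log₂((1/2)/(29/30)) = -0.47555
  P(2)·log₂(P(2)/Q(2)) = (1/2)·log₂((1/2)/(1/30)) = 1.95345

D_KL(P||Q) = -0.47555 + 1.95345 = 1.47790 ≈ 1.4779 bits

D_KL(Q||P) = Σ Q(x) log₂(Q(x)/P(x))

Computing term by term:
  Q(1)·log₂(Q(1)/P(1)) = (29/30)·log₂((29/30)/(1/2)) = 0.91939
  Q(2)·log₂(Q(2)/P(2)) = (1/30)·log₂((1/30)/(1/2)) = -0.13023

D_KL(Q||P) = 0.91939 - 0.13023 = 0.78916 ≈ 0.7892 bits

These are NOT equal (difference: 0.6887 bits). KL divergence is asymmetric: D_KL(P||Q) ≠ D_KL(Q||P) in general.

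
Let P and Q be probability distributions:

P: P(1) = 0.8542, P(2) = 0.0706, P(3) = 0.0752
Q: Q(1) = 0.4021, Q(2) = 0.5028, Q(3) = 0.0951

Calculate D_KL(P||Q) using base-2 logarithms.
0.7031 bits

D_KL(P||Q) = Σ P(x) log₂(P(x)/Q(x))

Computing term by term:
  P(1)·log₂(P(1)/Q(1)) = 0.8542·log₂(0.8542/0.4021) = 0.92853
  P(2)·log₂(P(2)/Q(2)) = 0.0706·log₂(0.0706/0.5028) = -0.19996
  P(3)·log₂(P(3)/Q(3)) = 0.0752·log₂(0.0752/0.0951) = -0.02547

D_KL(P||Q) = 0.92853 - 0.19996 - 0.02547 = 0.70310 ≈ 0.7031 bits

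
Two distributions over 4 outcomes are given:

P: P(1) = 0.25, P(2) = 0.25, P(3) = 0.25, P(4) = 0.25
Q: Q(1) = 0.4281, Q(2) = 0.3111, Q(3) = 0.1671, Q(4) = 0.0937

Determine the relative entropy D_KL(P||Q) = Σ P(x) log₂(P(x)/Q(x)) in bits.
0.2264 bits

D_KL(P||Q) = Σ P(x) log₂(P(x)/Q(x))

Computing term by term:
  P(1)·log₂(P(1)/Q(1)) = 0.25·log₂(0.25/0.4281) = -0.19400
  P(2)·log₂(P(2)/Q(2)) = 0.25·log₂(0.25/0.3111) = -0.07886
  P(3)·log₂(P(3)/Q(3)) = 0.25·log₂(0.25/0.1671) = 0.14530
  P(4)·log₂(P(4)/Q(4)) = 0.25·log₂(0.25/0.0937) = 0.35395

D_KL(P||Q) = -0.19400 - 0.07886 + 0.14530 + 0.35395 = 0.22639 ≈ 0.2264 bits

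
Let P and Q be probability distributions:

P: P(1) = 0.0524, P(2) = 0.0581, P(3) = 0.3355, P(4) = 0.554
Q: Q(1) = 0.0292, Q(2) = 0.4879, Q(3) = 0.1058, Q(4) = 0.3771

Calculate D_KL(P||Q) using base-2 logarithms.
0.7319 bits

D_KL(P||Q) = Σ P(x) log₂(P(x)/Q(x))

Computing term by term:
  P(1)·log₂(P(1)/Q(1)) = 0.0524·log₂(0.0524/0.0292) = 0.04420
  P(2)·log₂(P(2)/Q(2)) = 0.0581·log₂(0.0581/0.4879) = -0.17837
  P(3)·log₂(P(3)/Q(3)) = 0.3355·log₂(0.3355/0.1058) = 0.55860
  P(4)·log₂(P(4)/Q(4)) = 0.554·log₂(0.554/0.3771) = 0.30744

D_KL(P||Q) = 0.04420 - 0.17837 + 0.55860 + 0.30744 = 0.73187 ≈ 0.7319 bits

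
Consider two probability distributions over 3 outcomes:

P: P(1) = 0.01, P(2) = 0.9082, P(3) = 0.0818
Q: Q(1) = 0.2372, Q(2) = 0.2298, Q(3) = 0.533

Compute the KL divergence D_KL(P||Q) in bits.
1.5338 bits

D_KL(P||Q) = Σ P(x) log₂(P(x)/Q(x))

Computing term by term:
  P(1)·log₂(P(1)/Q(1)) = 0.01·log₂(0.01/0.2372) = -0.04568
  P(2)·log₂(P(2)/Q(2)) = 0.9082·log₂(0.9082/0.2298) = 1.80063
  P(3)·log₂(P(3)/Q(3)) = 0.0818·log₂(0.0818/0.533) = -0.22118

D_KL(P||Q) = -0.04568 + 1.80063 - 0.22118 = 1.53377 ≈ 1.5338 bits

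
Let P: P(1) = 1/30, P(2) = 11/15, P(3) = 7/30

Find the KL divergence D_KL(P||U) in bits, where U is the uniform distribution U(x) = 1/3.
0.6034 bits

U(i) = 1/3 for all i

D_KL(P||U) = Σ P(x) log₂(P(x) / (1/3))
           = Σ P(x) log₂(P(x)) + log₂(3)
           = log₂(3) - H(P)

H(P) = -Σ P(x) log₂(P(x)):
  -P(1)·log₂(P(1)) = -(1/30)·log₂(1/30) = 0.16356
  -P(2)·log₂(P(2)) = -(11/15)·log₂(11/15) = 0.32814
  -P(3)·log₂(P(3)) = -(7/30)·log₂(7/30) = 0.48989
H(P) = 0.16356 + 0.32814 + 0.48989 = 0.98159 bits

log₂(3) = 1.58496 bits

D_KL(P||U) = 1.58496 - 0.98159 = 0.60337 ≈ 0.6034 bits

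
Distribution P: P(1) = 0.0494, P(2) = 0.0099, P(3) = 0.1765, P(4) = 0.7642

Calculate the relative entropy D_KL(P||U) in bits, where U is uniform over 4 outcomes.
0.9816 bits

U(i) = 1/4 for all i

D_KL(P||U) = Σ P(x) log₂(P(x) / (1/4))
           = Σ P(x) log₂(P(x)) + log₂(4)
           = log₂(4) - H(P)

H(P) = -Σ P(x) log₂(P(x)):
  -P(1)·log₂(P(1)) = -(0.0494)·log₂(0.0494) = 0.21436
  -P(2)·log₂(P(2)) = -(0.0099)·log₂(0.0099) = 0.06592
  -P(3)·log₂(P(3)) = -(0.1765)·log₂(0.1765) = 0.44165
  -P(4)·log₂(P(4)) = -(0.7642)·log₂(0.7642) = 0.29649
H(P) = 0.21436 + 0.06592 + 0.44165 + 0.29649 = 1.01842 bits

log₂(4) = 2.00000 bits

D_KL(P||U) = 2.00000 - 1.01842 = 0.98158 ≈ 0.9816 bits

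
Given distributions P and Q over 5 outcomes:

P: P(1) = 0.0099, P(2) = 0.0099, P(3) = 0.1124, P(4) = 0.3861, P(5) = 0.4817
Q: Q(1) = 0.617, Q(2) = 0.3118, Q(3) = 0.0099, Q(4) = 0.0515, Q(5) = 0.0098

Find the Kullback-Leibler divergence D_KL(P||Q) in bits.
4.1146 bits

D_KL(P||Q) = Σ P(x) log₂(P(x)/Q(x))

Computing term by term:
  P(1)·log₂(P(1)/Q(1)) = 0.0099·log₂(0.0099/0.617) = -0.05902
  P(2)·log₂(P(2)/Q(2)) = 0.0099·log₂(0.0099/0.3118) = -0.04927
  P(3)·log₂(P(3)/Q(3)) = 0.1124·log₂(0.1124/0.0099) = 0.39397
  P(4)·log₂(P(4)/Q(4)) = 0.3861·log₂(0.3861/0.0515) = 1.12213
  P(5)·log₂(P(5)/Q(5)) = 0.4817·log₂(0.4817/0.0098) = 2.70677

D_KL(P||Q) = -0.05902 - 0.04927 + 0.39397 + 1.12213 + 2.70677 = 4.11458 ≈ 4.1146 bits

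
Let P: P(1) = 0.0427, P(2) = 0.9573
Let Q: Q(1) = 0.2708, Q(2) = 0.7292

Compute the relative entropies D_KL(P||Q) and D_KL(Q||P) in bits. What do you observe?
D_KL(P||Q) = 0.2621 bits, D_KL(Q||P) = 0.4353 bits. The two directions give different values (D_KL(Q||P) exceeds D_KL(P||Q) by 0.1732 bits): KL divergence is asymmetric.

D_KL(P||Q) = Σ P(x) log₂(P(x)/Q(x))

Computing term by term:
  P(1)·log₂(P(1)/Q(1)) = 0.0427·log₂(0.0427/0.2708) = -0.11379
  P(2)·log₂(P(2)/Q(2)) = 0.9573·log₂(0.9573/0.7292) = 0.37589

D_KL(P||Q) = -0.11379 + 0.37589 = 0.26210 ≈ 0.2621 bits

D_KL(Q||P) = Σ Q(x) log₂(Q(x)/P(x))

Computing term by term:
  Q(1)·log₂(Q(1)/P(1)) = 0.2708·log₂(0.2708/0.0427) = 0.72166
  Q(2)·log₂(Q(2)/P(2)) = 0.7292·log₂(0.7292/0.9573) = -0.28633

D_KL(Q||P) = 0.72166 - 0.28633 = 0.43533 ≈ 0.4353 bits

These are NOT equal (difference: 0.1732 bits). KL divergence is asymmetric: D_KL(P||Q) ≠ D_KL(Q||P) in general.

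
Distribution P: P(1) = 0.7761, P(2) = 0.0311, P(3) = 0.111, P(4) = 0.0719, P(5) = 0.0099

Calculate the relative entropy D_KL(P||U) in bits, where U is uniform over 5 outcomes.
1.1914 bits

U(i) = 1/5 for all i

D_KL(P||U) = Σ P(x) log₂(P(x) / (1/5))
           = Σ P(x) log₂(P(x)) + log₂(5)
           = log₂(5) - H(P)

H(P) = -Σ P(x) log₂(P(x)):
  -P(1)·log₂(P(1)) = -(0.7761)·log₂(0.7761) = 0.28381
  -P(2)·log₂(P(2)) = -(0.0311)·log₂(0.0311) = 0.15572
  -P(3)·log₂(P(3)) = -(0.111)·log₂(0.111) = 0.35202
  -P(4)·log₂(P(4)) = -(0.0719)·log₂(0.0719) = 0.27307
  -P(5)·log₂(P(5)) = -(0.0099)·log₂(0.0099) = 0.06592
H(P) = 0.28381 + 0.15572 + 0.35202 + 0.27307 + 0.06592 = 1.13054 bits

log₂(5) = 2.32193 bits

D_KL(P||U) = 2.32193 - 1.13054 = 1.19139 ≈ 1.1914 bits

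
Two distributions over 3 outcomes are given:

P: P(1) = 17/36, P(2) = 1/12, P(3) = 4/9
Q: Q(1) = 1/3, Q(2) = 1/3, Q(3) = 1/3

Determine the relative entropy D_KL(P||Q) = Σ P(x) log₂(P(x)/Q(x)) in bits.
0.2551 bits

D_KL(P||Q) = Σ P(x) log₂(P(x)/Q(x))

Computing term by term:
  P(1)·log₂(P(1)/Q(1)) = (17/36)·log₂((17/36)/(1/3)) = 0.23729
  P(2)·log₂(P(2)/Q(2)) = (1/12)·log₂((1/12)/(1/3)) = -0.16667
  P(3)·log₂(P(3)/Q(3)) = (4/9)·log₂((4/9)/(1/3)) = 0.18446

D_KL(P||Q) = 0.23729 - 0.16667 + 0.18446 = 0.25508 ≈ 0.2551 bits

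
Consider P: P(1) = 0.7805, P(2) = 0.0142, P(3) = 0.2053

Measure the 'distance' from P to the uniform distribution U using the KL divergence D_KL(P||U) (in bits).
0.7498 bits

U(i) = 1/3 for all i

D_KL(P||U) = Σ P(x) log₂(P(x) / (1/3))
           = Σ P(x) log₂(P(x)) + log₂(3)
           = log₂(3) - H(P)

H(P) = -Σ P(x) log₂(P(x)):
  -P(1)·log₂(P(1)) = -(0.7805)·log₂(0.7805) = 0.27905
  -P(2)·log₂(P(2)) = -(0.0142)·log₂(0.0142) = 0.08716
  -P(3)·log₂(P(3)) = -(0.2053)·log₂(0.2053) = 0.46895
H(P) = 0.27905 + 0.08716 + 0.46895 = 0.83516 bits

log₂(3) = 1.58496 bits

D_KL(P||U) = 1.58496 - 0.83516 = 0.74980 ≈ 0.7498 bits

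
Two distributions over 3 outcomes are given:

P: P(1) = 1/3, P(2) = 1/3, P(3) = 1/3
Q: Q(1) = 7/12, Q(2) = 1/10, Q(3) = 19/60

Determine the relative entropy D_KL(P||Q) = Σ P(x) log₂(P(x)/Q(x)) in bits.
0.3345 bits

D_KL(P||Q) = Σ P(x) log₂(P(x)/Q(x))

Computing term by term:
  P(1)·log₂(P(1)/Q(1)) = (1/3)·log₂((1/3)/(7/12)) = -0.26912
  P(2)·log₂(P(2)/Q(2)) = (1/3)·log₂((1/3)/(1/10)) = 0.57899
  P(3)·log₂(P(3)/Q(3)) = (1/3)·log₂((1/3)/(19/60)) = 0.02467

D_KL(P||Q) = -0.26912 + 0.57899 + 0.02467 = 0.33454 ≈ 0.3345 bits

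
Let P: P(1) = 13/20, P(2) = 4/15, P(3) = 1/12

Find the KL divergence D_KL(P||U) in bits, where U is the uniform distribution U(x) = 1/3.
0.3737 bits

U(i) = 1/3 for all i

D_KL(P||U) = Σ P(x) log₂(P(x) / (1/3))
           = Σ P(x) log₂(P(x)) + log₂(3)
           = log₂(3) - H(P)

H(P) = -Σ P(x) log₂(P(x)):
  -P(1)·log₂(P(1)) = -(13/20)·log₂(13/20) = 0.40397
  -P(2)·log₂(P(2)) = -(4/15)·log₂(4/15) = 0.50850
  -P(3)·log₂(P(3)) = -(1/12)·log₂(1/12) = 0.29875
H(P) = 0.40397 + 0.50850 + 0.29875 = 1.21122 bits

log₂(3) = 1.58496 bits

D_KL(P||U) = 1.58496 - 1.21122 = 0.37374 ≈ 0.3737 bits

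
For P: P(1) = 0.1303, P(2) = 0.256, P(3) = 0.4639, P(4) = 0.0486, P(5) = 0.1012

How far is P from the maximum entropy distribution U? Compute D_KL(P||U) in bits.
0.3751 bits

U(i) = 1/5 for all i

D_KL(P||U) = Σ P(x) log₂(P(x) / (1/5))
           = Σ P(x) log₂(P(x)) + log₂(5)
           = log₂(5) - H(P)

H(P) = -Σ P(x) log₂(P(x)):
  -P(1)·log₂(P(1)) = -(0.1303)·log₂(0.1303) = 0.38309
  -P(2)·log₂(P(2)) = -(0.256)·log₂(0.256) = 0.50324
  -P(3)·log₂(P(3)) = -(0.4639)·log₂(0.4639) = 0.51405
  -P(4)·log₂(P(4)) = -(0.0486)·log₂(0.0486) = 0.21204
  -P(5)·log₂(P(5)) = -(0.1012)·log₂(0.1012) = 0.33444
H(P) = 0.38309 + 0.50324 + 0.51405 + 0.21204 + 0.33444 = 1.94686 bits

log₂(5) = 2.32193 bits

D_KL(P||U) = 2.32193 - 1.94686 = 0.37507 ≈ 0.3751 bits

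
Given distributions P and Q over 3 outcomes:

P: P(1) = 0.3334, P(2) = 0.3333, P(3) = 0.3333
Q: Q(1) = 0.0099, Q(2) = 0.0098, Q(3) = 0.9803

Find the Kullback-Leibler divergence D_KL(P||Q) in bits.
2.8686 bits

D_KL(P||Q) = Σ P(x) log₂(P(x)/Q(x))

Computing term by term:
  P(1)·log₂(P(1)/Q(1)) = 0.3334·log₂(0.3334/0.0099) = 1.69157
  P(2)·log₂(P(2)/Q(2)) = 0.3333·log₂(0.3333/0.0098) = 1.69580
  P(3)·log₂(P(3)/Q(3)) = 0.3333·log₂(0.3333/0.9803) = -0.51875

D_KL(P||Q) = 1.69157 + 1.69580 - 0.51875 = 2.86862 ≈ 2.8686 bits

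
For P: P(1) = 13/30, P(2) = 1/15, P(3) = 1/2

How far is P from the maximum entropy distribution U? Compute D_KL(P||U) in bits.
0.3017 bits

U(i) = 1/3 for all i

D_KL(P||U) = Σ P(x) log₂(P(x) / (1/3))
           = Σ P(x) log₂(P(x)) + log₂(3)
           = log₂(3) - H(P)

H(P) = -Σ P(x) log₂(P(x)):
  -P(1)·log₂(P(1)) = -(13/30)·log₂(13/30) = 0.52280
  -P(2)·log₂(P(2)) = -(1/15)·log₂(1/15) = 0.26046
  -P(3)·log₂(P(3)) = -(1/2)·log₂(1/2) = 0.50000
H(P) = 0.52280 + 0.26046 + 0.50000 = 1.28326 bits

log₂(3) = 1.58496 bits

D_KL(P||U) = 1.58496 - 1.28326 = 0.30170 ≈ 0.3017 bits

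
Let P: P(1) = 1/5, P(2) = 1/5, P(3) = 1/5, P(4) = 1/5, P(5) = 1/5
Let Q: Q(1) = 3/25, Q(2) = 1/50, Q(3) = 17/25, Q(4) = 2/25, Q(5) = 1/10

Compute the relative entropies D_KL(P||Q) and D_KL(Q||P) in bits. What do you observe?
D_KL(P||Q) = 0.9231 bits, D_KL(Q||P) = 0.8399 bits. The two directions give different values (D_KL(P||Q) exceeds D_KL(Q||P) by 0.0832 bits): KL divergence is asymmetric.

D_KL(P||Q) = Σ P(x) log₂(P(x)/Q(x))

Computing term by term:
  P(1)·log₂(P(1)/Q(1)) = (1/5)·log₂((1/5)/(3/25)) = 0.14739
  P(2)·log₂(P(2)/Q(2)) = (1/5)·log₂((1/5)/(1/50)) = 0.66439
  P(3)·log₂(P(3)/Q(3)) = (1/5)·log₂((1/5)/(17/25)) = -0.35311
  P(4)·log₂(P(4)/Q(4)) = (1/5)·log₂((1/5)/(2/25)) = 0.26439
  P(5)·log₂(P(5)/Q(5)) = (1/5)·log₂((1/5)/(1/10)) = 0.20000

D_KL(P||Q) = 0.14739 + 0.66439 - 0.35311 + 0.26439 + 0.20000 = 0.92306 ≈ 0.9231 bits

D_KL(Q||P) = Σ Q(x) log₂(Q(x)/P(x))

Computing term by term:
  Q(1)·log₂(Q(1)/P(1)) = (3/25)·log₂((3/25)/(1/5)) = -0.08844
  Q(2)·log₂(Q(2)/P(2)) = (1/50)·log₂((1/50)/(1/5)) = -0.06644
  Q(3)·log₂(Q(3)/P(3)) = (17/25)·log₂((17/25)/(1/5)) = 1.20056
  Q(4)·log₂(Q(4)/P(4)) = (2/25)·log₂((2/25)/(1/5)) = -0.10575
  Q(5)·log₂(Q(5)/P(5)) = (1/10)·log₂((1/10)/(1/5)) = -0.10000

D_KL(Q||P) = -0.08844 - 0.06644 + 1.20056 - 0.10575 - 0.10000 = 0.83993 ≈ 0.8399 bits

These are NOT equal (difference: 0.0832 bits). KL divergence is asymmetric: D_KL(P||Q) ≠ D_KL(Q||P) in general.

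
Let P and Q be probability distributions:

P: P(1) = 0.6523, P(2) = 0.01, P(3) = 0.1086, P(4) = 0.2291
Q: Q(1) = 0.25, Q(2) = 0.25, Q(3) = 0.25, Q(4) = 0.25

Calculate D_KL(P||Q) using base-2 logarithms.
0.6966 bits

D_KL(P||Q) = Σ P(x) log₂(P(x)/Q(x))

Computing term by term:
  P(1)·log₂(P(1)/Q(1)) = 0.6523·log₂(0.6523/0.25) = 0.90253
  P(2)·log₂(P(2)/Q(2)) = 0.01·log₂(0.01/0.25) = -0.04644
  P(3)·log₂(P(3)/Q(3)) = 0.1086·log₂(0.1086/0.25) = -0.13064
  P(4)·log₂(P(4)/Q(4)) = 0.2291·log₂(0.2291/0.25) = -0.02886

D_KL(P||Q) = 0.90253 - 0.04644 - 0.13064 - 0.02886 = 0.69659 ≈ 0.6966 bits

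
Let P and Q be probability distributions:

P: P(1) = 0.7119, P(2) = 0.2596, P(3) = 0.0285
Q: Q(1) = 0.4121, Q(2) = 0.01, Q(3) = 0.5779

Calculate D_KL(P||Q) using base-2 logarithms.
1.6574 bits

D_KL(P||Q) = Σ P(x) log₂(P(x)/Q(x))

Computing term by term:
  P(1)·log₂(P(1)/Q(1)) = 0.7119·log₂(0.7119/0.4121) = 0.56146
  P(2)·log₂(P(2)/Q(2)) = 0.2596·log₂(0.2596/0.01) = 1.21966
  P(3)·log₂(P(3)/Q(3)) = 0.0285·log₂(0.0285/0.5779) = -0.12374

D_KL(P||Q) = 0.56146 + 1.21966 - 0.12374 = 1.65738 ≈ 1.6574 bits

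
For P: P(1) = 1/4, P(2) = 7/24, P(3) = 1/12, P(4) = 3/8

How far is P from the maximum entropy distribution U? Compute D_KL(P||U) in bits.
0.1521 bits

U(i) = 1/4 for all i

D_KL(P||U) = Σ P(x) log₂(P(x) / (1/4))
           = Σ P(x) log₂(P(x)) + log₂(4)
           = log₂(4) - H(P)

H(P) = -Σ P(x) log₂(P(x)):
  -P(1)·log₂(P(1)) = -(1/4)·log₂(1/4) = 0.50000
  -P(2)·log₂(P(2)) = -(7/24)·log₂(7/24) = 0.51847
  -P(3)·log₂(P(3)) = -(1/12)·log₂(1/12) = 0.29875
  -P(4)·log₂(P(4)) = -(3/8)·log₂(3/8) = 0.53064
H(P) = 0.50000 + 0.51847 + 0.29875 + 0.53064 = 1.84786 bits

log₂(4) = 2.00000 bits

D_KL(P||U) = 2.00000 - 1.84786 = 0.15214 ≈ 0.1521 bits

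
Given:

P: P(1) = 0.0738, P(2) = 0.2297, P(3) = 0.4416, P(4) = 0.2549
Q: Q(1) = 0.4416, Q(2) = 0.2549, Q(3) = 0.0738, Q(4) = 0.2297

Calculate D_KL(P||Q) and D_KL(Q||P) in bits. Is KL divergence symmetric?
D_KL(P||Q) = 0.9531 bits, D_KL(Q||P) = 0.9531 bits. The two values coincide for this particular pair, but no — KL divergence is not symmetric in general.

D_KL(P||Q) = Σ P(x) log₂(P(x)/Q(x))

Computing term by term:
  P(1)·log₂(P(1)/Q(1)) = 0.0738·log₂(0.0738/0.4416) = -0.19048
  P(2)·log₂(P(2)/Q(2)) = 0.2297·log₂(0.2297/0.2549) = -0.03450
  P(3)·log₂(P(3)/Q(3)) = 0.4416·log₂(0.4416/0.0738) = 1.13979
  P(4)·log₂(P(4)/Q(4)) = 0.2549·log₂(0.2549/0.2297) = 0.03828

D_KL(P||Q) = -0.19048 - 0.03450 + 1.13979 + 0.03828 = 0.95309 ≈ 0.9531 bits

D_KL(Q||P) = Σ Q(x) log₂(Q(x)/P(x))

Computing term by term:
  Q(1)·log₂(Q(1)/P(1)) = 0.4416·log₂(0.4416/0.0738) = 1.13979
  Q(2)·log₂(Q(2)/P(2)) = 0.2549·log₂(0.2549/0.2297) = 0.03828
  Q(3)·log₂(Q(3)/P(3)) = 0.0738·log₂(0.0738/0.4416) = -0.19048
  Q(4)·log₂(Q(4)/P(4)) = 0.2297·log₂(0.2297/0.2549) = -0.03450

D_KL(Q||P) = 1.13979 + 0.03828 - 0.19048 - 0.03450 = 0.95309 ≈ 0.9531 bits

These ARE equal here. Q is P with outcomes relabeled (Q(1) = P(3), Q(2) = P(4), Q(3) = P(1), Q(4) = P(2)) by a relabeling that is its own inverse, so the two sums contain exactly the same terms in a different order. This is a special case — KL divergence is not symmetric in general: D_KL(P||Q) ≠ D_KL(Q||P) for most P, Q.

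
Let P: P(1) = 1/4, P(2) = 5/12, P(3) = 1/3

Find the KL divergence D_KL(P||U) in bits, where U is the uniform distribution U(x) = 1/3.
0.0304 bits

U(i) = 1/3 for all i

D_KL(P||U) = Σ P(x) log₂(P(x) / (1/3))
           = Σ P(x) log₂(P(x)) + log₂(3)
           = log₂(3) - H(P)

H(P) = -Σ P(x) log₂(P(x)):
  -P(1)·log₂(P(1)) = -(1/4)·log₂(1/4) = 0.50000
  -P(2)·log₂(P(2)) = -(5/12)·log₂(5/12) = 0.52626
  -P(3)·log₂(P(3)) = -(1/3)·log₂(1/3) = 0.52832
H(P) = 0.50000 + 0.52626 + 0.52832 = 1.55458 bits

log₂(3) = 1.58496 bits

D_KL(P||U) = 1.58496 - 1.55458 = 0.03038 ≈ 0.0304 bits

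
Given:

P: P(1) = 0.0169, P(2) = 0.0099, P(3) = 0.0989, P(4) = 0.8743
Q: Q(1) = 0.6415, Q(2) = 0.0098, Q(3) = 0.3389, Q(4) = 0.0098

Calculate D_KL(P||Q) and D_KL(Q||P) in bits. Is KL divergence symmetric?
D_KL(P||Q) = 5.4005 bits, D_KL(Q||P) = 3.9041 bits. No, KL divergence is not symmetric.

D_KL(P||Q) = Σ P(x) log₂(P(x)/Q(x))

Computing term by term:
  P(1)·log₂(P(1)/Q(1)) = 0.0169·log₂(0.0169/0.6415) = -0.08866
  P(2)·log₂(P(2)/Q(2)) = 0.0099·log₂(0.0099/0.0098) = 0.00015
  P(3)·log₂(P(3)/Q(3)) = 0.0989·log₂(0.0989/0.3389) = -0.17573
  P(4)·log₂(P(4)/Q(4)) = 0.8743·log₂(0.8743/0.0098) = 5.66477

D_KL(P||Q) = -0.08866 + 0.00015 - 0.17573 + 5.66477 = 5.40053 ≈ 5.4005 bits

D_KL(Q||P) = Σ Q(x) log₂(Q(x)/P(x))

Computing term by term:
  Q(1)·log₂(Q(1)/P(1)) = 0.6415·log₂(0.6415/0.0169) = 3.36554
  Q(2)·log₂(Q(2)/P(2)) = 0.0098·log₂(0.0098/0.0099) = -0.00014
  Q(3)·log₂(Q(3)/P(3)) = 0.3389·log₂(0.3389/0.0989) = 0.60216
  Q(4)·log₂(Q(4)/P(4)) = 0.0098·log₂(0.0098/0.8743) = -0.06350

D_KL(Q||P) = 3.36554 - 0.00014 + 0.60216 - 0.06350 = 3.90406 ≈ 3.9041 bits

These are NOT equal (difference: 1.4964 bits). KL divergence is asymmetric: D_KL(P||Q) ≠ D_KL(Q||P) in general.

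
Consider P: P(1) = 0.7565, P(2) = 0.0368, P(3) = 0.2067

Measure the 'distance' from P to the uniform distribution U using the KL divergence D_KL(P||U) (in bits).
0.6350 bits

U(i) = 1/3 for all i

D_KL(P||U) = Σ P(x) log₂(P(x) / (1/3))
           = Σ P(x) log₂(P(x)) + log₂(3)
           = log₂(3) - H(P)

H(P) = -Σ P(x) log₂(P(x)):
  -P(1)·log₂(P(1)) = -(0.7565)·log₂(0.7565) = 0.30456
  -P(2)·log₂(P(2)) = -(0.0368)·log₂(0.0368) = 0.17532
  -P(3)·log₂(P(3)) = -(0.2067)·log₂(0.2067) = 0.47012
H(P) = 0.30456 + 0.17532 + 0.47012 = 0.95000 bits

log₂(3) = 1.58496 bits

D_KL(P||U) = 1.58496 - 0.95000 = 0.63496 ≈ 0.6350 bits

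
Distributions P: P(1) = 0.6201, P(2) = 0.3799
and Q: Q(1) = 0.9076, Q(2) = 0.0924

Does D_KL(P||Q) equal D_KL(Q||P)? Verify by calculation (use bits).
D_KL(P||Q) = 0.4341 bits, D_KL(Q||P) = 0.3103 bits. No — D_KL(P||Q) ≠ D_KL(Q||P) for this pair.

D_KL(P||Q) = Σ P(x) log₂(P(x)/Q(x))

Computing term by term:
  P(1)·log₂(P(1)/Q(1)) = 0.6201·log₂(0.6201/0.9076) = -0.34078
  P(2)·log₂(P(2)/Q(2)) = 0.3799·log₂(0.3799/0.0924) = 0.77486

D_KL(P||Q) = -0.34078 + 0.77486 = 0.43408 ≈ 0.4341 bits

D_KL(Q||P) = Σ Q(x) log₂(Q(x)/P(x))

Computing term by term:
  Q(1)·log₂(Q(1)/P(1)) = 0.9076·log₂(0.9076/0.6201) = 0.49878
  Q(2)·log₂(Q(2)/P(2)) = 0.0924·log₂(0.0924/0.3799) = -0.18846

D_KL(Q||P) = 0.49878 - 0.18846 = 0.31032 ≈ 0.3103 bits

These are NOT equal (difference: 0.1238 bits). KL divergence is asymmetric: D_KL(P||Q) ≠ D_KL(Q||P) in general.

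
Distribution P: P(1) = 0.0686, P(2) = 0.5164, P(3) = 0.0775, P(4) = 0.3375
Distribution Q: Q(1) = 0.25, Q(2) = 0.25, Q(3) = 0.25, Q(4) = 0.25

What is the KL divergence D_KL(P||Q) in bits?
0.4276 bits

D_KL(P||Q) = Σ P(x) log₂(P(x)/Q(x))

Computing term by term:
  P(1)·log₂(P(1)/Q(1)) = 0.0686·log₂(0.0686/0.25) = -0.12798
  P(2)·log₂(P(2)/Q(2)) = 0.5164·log₂(0.5164/0.25) = 0.54044
  P(3)·log₂(P(3)/Q(3)) = 0.0775·log₂(0.0775/0.25) = -0.13095
  P(4)·log₂(P(4)/Q(4)) = 0.3375·log₂(0.3375/0.25) = 0.14612

D_KL(P||Q) = -0.12798 + 0.54044 - 0.13095 + 0.14612 = 0.42763 ≈ 0.4276 bits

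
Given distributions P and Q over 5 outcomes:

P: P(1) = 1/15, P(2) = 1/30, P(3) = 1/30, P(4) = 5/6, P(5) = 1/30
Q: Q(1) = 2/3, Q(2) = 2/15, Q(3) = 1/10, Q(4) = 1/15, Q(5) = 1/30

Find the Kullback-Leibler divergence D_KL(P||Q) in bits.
2.6956 bits

D_KL(P||Q) = Σ P(x) log₂(P(x)/Q(x))

Computing term by term:
  P(1)·log₂(P(1)/Q(1)) = (1/15)·log₂((1/15)/(2/3)) = -0.22146
  P(2)·log₂(P(2)/Q(2)) = (1/30)·log₂((1/30)/(2/15)) = -0.06667
  P(3)·log₂(P(3)/Q(3)) = (1/30)·log₂((1/30)/(1/10)) = -0.05283
  P(4)·log₂(P(4)/Q(4)) = (5/6)·log₂((5/6)/(1/15)) = 3.03655
  P(5)·log₂(P(5)/Q(5)) = (1/30)·log₂((1/30)/(1/30)) = 0.00000

D_KL(P||Q) = -0.22146 - 0.06667 - 0.05283 + 3.03655 + 0.00000 = 2.69559 ≈ 2.6956 bits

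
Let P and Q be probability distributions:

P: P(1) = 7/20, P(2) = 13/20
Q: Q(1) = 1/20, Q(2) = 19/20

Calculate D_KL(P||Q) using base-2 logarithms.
0.6267 bits

D_KL(P||Q) = Σ P(x) log₂(P(x)/Q(x))

Computing term by term:
  P(1)·log₂(P(1)/Q(1)) = (7/20)·log₂((7/20)/(1/20)) = 0.98257
  P(2)·log₂(P(2)/Q(2)) = (13/20)·log₂((13/20)/(19/20)) = -0.35587

D_KL(P||Q) = 0.98257 - 0.35587 = 0.62670 ≈ 0.6267 bits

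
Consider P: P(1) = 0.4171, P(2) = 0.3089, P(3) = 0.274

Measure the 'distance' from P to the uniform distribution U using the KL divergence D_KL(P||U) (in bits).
0.0235 bits

U(i) = 1/3 for all i

D_KL(P||U) = Σ P(x) log₂(P(x) / (1/3))
           = Σ P(x) log₂(P(x)) + log₂(3)
           = log₂(3) - H(P)

H(P) = -Σ P(x) log₂(P(x)):
  -P(1)·log₂(P(1)) = -(0.4171)·log₂(0.4171) = 0.52619
  -P(2)·log₂(P(2)) = -(0.3089)·log₂(0.3089) = 0.52352
  -P(3)·log₂(P(3)) = -(0.274)·log₂(0.274) = 0.51176
H(P) = 0.52619 + 0.52352 + 0.51176 = 1.56147 bits

log₂(3) = 1.58496 bits

D_KL(P||U) = 1.58496 - 1.56147 = 0.02349 ≈ 0.0235 bits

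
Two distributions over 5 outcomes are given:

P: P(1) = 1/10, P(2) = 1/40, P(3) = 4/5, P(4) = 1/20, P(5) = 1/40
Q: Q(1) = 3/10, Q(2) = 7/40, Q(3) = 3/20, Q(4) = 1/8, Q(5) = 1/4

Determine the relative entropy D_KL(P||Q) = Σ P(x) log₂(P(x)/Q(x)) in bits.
1.5542 bits

D_KL(P||Q) = Σ P(x) log₂(P(x)/Q(x))

Computing term by term:
  P(1)·log₂(P(1)/Q(1)) = (1/10)·log₂((1/10)/(3/10)) = -0.15850
  P(2)·log₂(P(2)/Q(2)) = (1/40)·log₂((1/40)/(7/40)) = -0.07018
  P(3)·log₂(P(3)/Q(3)) = (4/5)·log₂((4/5)/(3/20)) = 1.93203
  P(4)·log₂(P(4)/Q(4)) = (1/20)·log₂((1/20)/(1/8)) = -0.06610
  P(5)·log₂(P(5)/Q(5)) = (1/40)·log₂((1/40)/(1/4)) = -0.08305

D_KL(P||Q) = -0.15850 - 0.07018 + 1.93203 - 0.06610 - 0.08305 = 1.55420 ≈ 1.5542 bits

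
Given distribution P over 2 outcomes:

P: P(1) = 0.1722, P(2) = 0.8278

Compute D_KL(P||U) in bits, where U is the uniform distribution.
0.3373 bits

U(i) = 1/2 for all i

D_KL(P||U) = Σ P(x) log₂(P(x) / (1/2))
           = Σ P(x) log₂(P(x)) + log₂(2)
           = log₂(2) - H(P)

H(P) = -Σ P(x) log₂(P(x)):
  -P(1)·log₂(P(1)) = -(0.1722)·log₂(0.1722) = 0.43702
  -P(2)·log₂(P(2)) = -(0.8278)·log₂(0.8278) = 0.22570
H(P) = 0.43702 + 0.22570 = 0.66272 bits

log₂(2) = 1.00000 bits

D_KL(P||U) = 1.00000 - 0.66272 = 0.33728 ≈ 0.3373 bits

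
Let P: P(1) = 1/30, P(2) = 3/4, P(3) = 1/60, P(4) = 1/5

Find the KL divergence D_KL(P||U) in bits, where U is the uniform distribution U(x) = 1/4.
0.9623 bits

U(i) = 1/4 for all i

D_KL(P||U) = Σ P(x) log₂(P(x) / (1/4))
           = Σ P(x) log₂(P(x)) + log₂(4)
           = log₂(4) - H(P)

H(P) = -Σ P(x) log₂(P(x)):
  -P(1)·log₂(P(1)) = -(1/30)·log₂(1/30) = 0.16356
  -P(2)·log₂(P(2)) = -(3/4)·log₂(3/4) = 0.31128
  -P(3)·log₂(P(3)) = -(1/60)·log₂(1/60) = 0.09845
  -P(4)·log₂(P(4)) = -(1/5)·log₂(1/5) = 0.46439
H(P) = 0.16356 + 0.31128 + 0.09845 + 0.46439 = 1.03768 bits

log₂(4) = 2.00000 bits

D_KL(P||U) = 2.00000 - 1.03768 = 0.96232 ≈ 0.9623 bits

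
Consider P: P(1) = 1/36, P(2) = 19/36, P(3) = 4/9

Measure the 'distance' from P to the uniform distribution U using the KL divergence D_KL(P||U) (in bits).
0.4348 bits

U(i) = 1/3 for all i

D_KL(P||U) = Σ P(x) log₂(P(x) / (1/3))
           = Σ P(x) log₂(P(x)) + log₂(3)
           = log₂(3) - H(P)

H(P) = -Σ P(x) log₂(P(x)):
  -P(1)·log₂(P(1)) = -(1/36)·log₂(1/36) = 0.14361
  -P(2)·log₂(P(2)) = -(19/36)·log₂(19/36) = 0.48661
  -P(3)·log₂(P(3)) = -(4/9)·log₂(4/9) = 0.51997
H(P) = 0.14361 + 0.48661 + 0.51997 = 1.15019 bits

log₂(3) = 1.58496 bits

D_KL(P||U) = 1.58496 - 1.15019 = 0.43477 ≈ 0.4348 bits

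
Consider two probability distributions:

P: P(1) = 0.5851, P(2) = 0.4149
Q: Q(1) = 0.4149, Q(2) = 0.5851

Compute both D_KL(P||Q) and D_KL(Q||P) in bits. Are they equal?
D_KL(P||Q) = 0.0844 bits, D_KL(Q||P) = 0.0844 bits. Yes, in this case they are equal (although KL divergence is not symmetric in general).

D_KL(P||Q) = Σ P(x) log₂(P(x)/Q(x))

Computing term by term:
  P(1)·log₂(P(1)/Q(1)) = 0.5851·log₂(0.5851/0.4149) = 0.29016
  P(2)·log₂(P(2)/Q(2)) = 0.4149·log₂(0.4149/0.5851) = -0.20576

D_KL(P||Q) = 0.29016 - 0.20576 = 0.08440 ≈ 0.0844 bits

D_KL(Q||P) = Σ Q(x) log₂(Q(x)/P(x))

Computing term by term:
  Q(1)·log₂(Q(1)/P(1)) = 0.4149·log₂(0.4149/0.5851) = -0.20576
  Q(2)·log₂(Q(2)/P(2)) = 0.5851·log₂(0.5851/0.4149) = 0.29016

D_KL(Q||P) = -0.20576 + 0.29016 = 0.08440 ≈ 0.0844 bits

These ARE equal here. Q is P with outcomes relabeled (Q(1) = P(2), Q(2) = P(1)) by a relabeling that is its own inverse, so the two sums contain exactly the same terms in a different order. This is a special case — KL divergence is not symmetric in general: D_KL(P||Q) ≠ D_KL(Q||P) for most P, Q.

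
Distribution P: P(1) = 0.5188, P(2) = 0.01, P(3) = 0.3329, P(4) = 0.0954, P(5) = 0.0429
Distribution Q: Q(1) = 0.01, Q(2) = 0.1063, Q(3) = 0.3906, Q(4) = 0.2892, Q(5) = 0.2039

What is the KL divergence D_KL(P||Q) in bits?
2.5957 bits

D_KL(P||Q) = Σ P(x) log₂(P(x)/Q(x))

Computing term by term:
  P(1)·log₂(P(1)/Q(1)) = 0.5188·log₂(0.5188/0.01) = 2.95566
  P(2)·log₂(P(2)/Q(2)) = 0.01·log₂(0.01/0.1063) = -0.03410
  P(3)·log₂(P(3)/Q(3)) = 0.3329·log₂(0.3329/0.3906) = -0.07677
  P(4)·log₂(P(4)/Q(4)) = 0.0954·log₂(0.0954/0.2892) = -0.15264
  P(5)·log₂(P(5)/Q(5)) = 0.0429·log₂(0.0429/0.2039) = -0.09647

D_KL(P||Q) = 2.95566 - 0.03410 - 0.07677 - 0.15264 - 0.09647 = 2.59568 ≈ 2.5957 bits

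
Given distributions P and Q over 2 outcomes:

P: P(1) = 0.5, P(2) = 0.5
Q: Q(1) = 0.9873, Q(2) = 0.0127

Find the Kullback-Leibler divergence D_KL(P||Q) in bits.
2.1587 bits

D_KL(P||Q) = Σ P(x) log₂(P(x)/Q(x))

Computing term by term:
  P(1)·log₂(P(1)/Q(1)) = 0.5·log₂(0.5/0.9873) = -0.49078
  P(2)·log₂(P(2)/Q(2)) = 0.5·log₂(0.5/0.0127) = 2.64951

D_KL(P||Q) = -0.49078 + 2.64951 = 2.15873 ≈ 2.1587 bits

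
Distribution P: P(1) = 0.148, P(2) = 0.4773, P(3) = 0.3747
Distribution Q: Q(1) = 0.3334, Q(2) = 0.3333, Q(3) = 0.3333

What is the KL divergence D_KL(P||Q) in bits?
0.1372 bits

D_KL(P||Q) = Σ P(x) log₂(P(x)/Q(x))

Computing term by term:
  P(1)·log₂(P(1)/Q(1)) = 0.148·log₂(0.148/0.3334) = -0.17341
  P(2)·log₂(P(2)/Q(2)) = 0.4773·log₂(0.4773/0.3333) = 0.24728
  P(3)·log₂(P(3)/Q(3)) = 0.3747·log₂(0.3747/0.3333) = 0.06329

D_KL(P||Q) = -0.17341 + 0.24728 + 0.06329 = 0.13716 ≈ 0.1372 bits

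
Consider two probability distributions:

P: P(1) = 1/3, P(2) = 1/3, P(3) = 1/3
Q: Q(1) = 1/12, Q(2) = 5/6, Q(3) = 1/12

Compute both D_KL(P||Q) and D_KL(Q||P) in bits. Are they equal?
D_KL(P||Q) = 0.8927 bits, D_KL(Q||P) = 0.7683 bits. No, they are not equal.

D_KL(P||Q) = Σ P(x) log₂(P(x)/Q(x))

Computing term by term:
  P(1)·log₂(P(1)/Q(1)) = (1/3)·log₂((1/3)/(1/12)) = 0.66667
  P(2)·log₂(P(2)/Q(2)) = (1/3)·log₂((1/3)/(5/6)) = -0.44064
  P(3)·log₂(P(3)/Q(3)) = (1/3)·log₂((1/3)/(1/12)) = 0.66667

D_KL(P||Q) = 0.66667 - 0.44064 + 0.66667 = 0.89270 ≈ 0.8927 bits

D_KL(Q||P) = Σ Q(x) log₂(Q(x)/P(x))

Computing term by term:
  Q(1)·log₂(Q(1)/P(1)) = (1/12)·log₂((1/12)/(1/3)) = -0.16667
  Q(2)·log₂(Q(2)/P(2)) = (5/6)·log₂((5/6)/(1/3)) = 1.10161
  Q(3)·log₂(Q(3)/P(3)) = (1/12)·log₂((1/12)/(1/3)) = -0.16667

D_KL(Q||P) = -0.16667 + 1.10161 - 0.16667 = 0.76827 ≈ 0.7683 bits

These are NOT equal (difference: 0.1244 bits). KL divergence is asymmetric: D_KL(P||Q) ≠ D_KL(Q||P) in general.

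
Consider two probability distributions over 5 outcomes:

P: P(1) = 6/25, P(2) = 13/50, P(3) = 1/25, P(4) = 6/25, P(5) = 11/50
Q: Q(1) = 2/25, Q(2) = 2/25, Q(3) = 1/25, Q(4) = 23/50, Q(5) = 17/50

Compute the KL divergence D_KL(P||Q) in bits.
0.4591 bits

D_KL(P||Q) = Σ P(x) log₂(P(x)/Q(x))

Computing term by term:
  P(1)·log₂(P(1)/Q(1)) = (6/25)·log₂((6/25)/(2/25)) = 0.38039
  P(2)·log₂(P(2)/Q(2)) = (13/50)·log₂((13/50)/(2/25)) = 0.44211
  P(3)·log₂(P(3)/Q(3)) = (1/25)·log₂((1/25)/(1/25)) = 0.00000
  P(4)·log₂(P(4)/Q(4)) = (6/25)·log₂((6/25)/(23/50)) = -0.22526
  P(5)·log₂(P(5)/Q(5)) = (11/50)·log₂((11/50)/(17/50)) = -0.13817

D_KL(P||Q) = 0.38039 + 0.44211 + 0.00000 - 0.22526 - 0.13817 = 0.45907 ≈ 0.4591 bits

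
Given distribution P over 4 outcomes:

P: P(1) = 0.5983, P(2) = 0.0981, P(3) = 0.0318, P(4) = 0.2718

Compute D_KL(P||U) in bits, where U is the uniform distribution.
0.5590 bits

U(i) = 1/4 for all i

D_KL(P||U) = Σ P(x) log₂(P(x) / (1/4))
           = Σ P(x) log₂(P(x)) + log₂(4)
           = log₂(4) - H(P)

H(P) = -Σ P(x) log₂(P(x)):
  -P(1)·log₂(P(1)) = -(0.5983)·log₂(0.5983) = 0.44338
  -P(2)·log₂(P(2)) = -(0.0981)·log₂(0.0981) = 0.32860
  -P(3)·log₂(P(3)) = -(0.0318)·log₂(0.0318) = 0.15820
  -P(4)·log₂(P(4)) = -(0.2718)·log₂(0.2718) = 0.51082
H(P) = 0.44338 + 0.32860 + 0.15820 + 0.51082 = 1.44100 bits

log₂(4) = 2.00000 bits

D_KL(P||U) = 2.00000 - 1.44100 = 0.55900 ≈ 0.5590 bits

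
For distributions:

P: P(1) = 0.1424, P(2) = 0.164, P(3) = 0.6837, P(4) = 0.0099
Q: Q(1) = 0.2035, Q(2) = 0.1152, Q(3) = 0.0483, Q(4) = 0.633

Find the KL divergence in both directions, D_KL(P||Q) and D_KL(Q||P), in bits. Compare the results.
D_KL(P||Q) = 2.5648 bits, D_KL(Q||P) = 3.6586 bits. D_KL(Q||P) is larger than D_KL(P||Q) by 1.0938 bits; the two directions differ.

D_KL(P||Q) = Σ P(x) log₂(P(x)/Q(x))

Computing term by term:
  P(1)·log₂(P(1)/Q(1)) = 0.1424·log₂(0.1424/0.2035) = -0.07335
  P(2)·log₂(P(2)/Q(2)) = 0.164·log₂(0.164/0.1152) = 0.08357
  P(3)·log₂(P(3)/Q(3)) = 0.6837·log₂(0.6837/0.0483) = 2.61397
  P(4)·log₂(P(4)/Q(4)) = 0.0099·log₂(0.0099/0.633) = -0.05939

D_KL(P||Q) = -0.07335 + 0.08357 + 2.61397 - 0.05939 = 2.56480 ≈ 2.5648 bits

D_KL(Q||P) = Σ Q(x) log₂(Q(x)/P(x))

Computing term by term:
  Q(1)·log₂(Q(1)/P(1)) = 0.2035·log₂(0.2035/0.1424) = 0.10482
  Q(2)·log₂(Q(2)/P(2)) = 0.1152·log₂(0.1152/0.164) = -0.05870
  Q(3)·log₂(Q(3)/P(3)) = 0.0483·log₂(0.0483/0.6837) = -0.18466
  Q(4)·log₂(Q(4)/P(4)) = 0.633·log₂(0.633/0.0099) = 3.79713

D_KL(Q||P) = 0.10482 - 0.05870 - 0.18466 + 3.79713 = 3.65859 ≈ 3.6586 bits

These are NOT equal (difference: 1.0938 bits). KL divergence is asymmetric: D_KL(P||Q) ≠ D_KL(Q||P) in general.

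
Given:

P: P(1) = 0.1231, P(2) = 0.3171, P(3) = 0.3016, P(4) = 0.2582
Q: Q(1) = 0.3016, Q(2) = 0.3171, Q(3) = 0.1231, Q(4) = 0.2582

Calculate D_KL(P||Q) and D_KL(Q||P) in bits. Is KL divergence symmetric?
D_KL(P||Q) = 0.2308 bits, D_KL(Q||P) = 0.2308 bits. The two values coincide for this particular pair, but no — KL divergence is not symmetric in general.

D_KL(P||Q) = Σ P(x) log₂(P(x)/Q(x))

Computing term by term:
  P(1)·log₂(P(1)/Q(1)) = 0.1231·log₂(0.1231/0.3016) = -0.15914
  P(2)·log₂(P(2)/Q(2)) = 0.3171·log₂(0.3171/0.3171) = 0.00000
  P(3)·log₂(P(3)/Q(3)) = 0.3016·log₂(0.3016/0.1231) = 0.38991
  P(4)·log₂(P(4)/Q(4)) = 0.2582·log₂(0.2582/0.2582) = 0.00000

D_KL(P||Q) = -0.15914 + 0.00000 + 0.38991 + 0.00000 = 0.23077 ≈ 0.2308 bits

D_KL(Q||P) = Σ Q(x) log₂(Q(x)/P(x))

Computing term by term:
  Q(1)·log₂(Q(1)/P(1)) = 0.3016·log₂(0.3016/0.1231) = 0.38991
  Q(2)·log₂(Q(2)/P(2)) = 0.3171·log₂(0.3171/0.3171) = 0.00000
  Q(3)·log₂(Q(3)/P(3)) = 0.1231·log₂(0.1231/0.3016) = -0.15914
  Q(4)·log₂(Q(4)/P(4)) = 0.2582·log₂(0.2582/0.2582) = 0.00000

D_KL(Q||P) = 0.38991 + 0.00000 - 0.15914 + 0.00000 = 0.23077 ≈ 0.2308 bits

These ARE equal here. Q is P with outcomes relabeled (Q(1) = P(3), Q(3) = P(1)) by a relabeling that is its own inverse, so the two sums contain exactly the same terms in a different order. This is a special case — KL divergence is not symmetric in general: D_KL(P||Q) ≠ D_KL(Q||P) for most P, Q.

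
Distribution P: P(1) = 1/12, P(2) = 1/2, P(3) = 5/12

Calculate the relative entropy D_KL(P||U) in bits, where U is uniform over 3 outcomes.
0.2600 bits

U(i) = 1/3 for all i

D_KL(P||U) = Σ P(x) log₂(P(x) / (1/3))
           = Σ P(x) log₂(P(x)) + log₂(3)
           = log₂(3) - H(P)

H(P) = -Σ P(x) log₂(P(x)):
  -P(1)·log₂(P(1)) = -(1/12)·log₂(1/12) = 0.29875
  -P(2)·log₂(P(2)) = -(1/2)·log₂(1/2) = 0.50000
  -P(3)·log₂(P(3)) = -(5/12)·log₂(5/12) = 0.52626
H(P) = 0.29875 + 0.50000 + 0.52626 = 1.32501 bits

log₂(3) = 1.58496 bits

D_KL(P||U) = 1.58496 - 1.32501 = 0.25995 ≈ 0.2600 bits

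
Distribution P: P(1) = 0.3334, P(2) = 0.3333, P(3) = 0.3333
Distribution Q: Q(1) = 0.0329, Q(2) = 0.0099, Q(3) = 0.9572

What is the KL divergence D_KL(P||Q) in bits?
2.2976 bits

D_KL(P||Q) = Σ P(x) log₂(P(x)/Q(x))

Computing term by term:
  P(1)·log₂(P(1)/Q(1)) = 0.3334·log₂(0.3334/0.0329) = 1.11392
  P(2)·log₂(P(2)/Q(2)) = 0.3333·log₂(0.3333/0.0099) = 1.69091
  P(3)·log₂(P(3)/Q(3)) = 0.3333·log₂(0.3333/0.9572) = -0.50728

D_KL(P||Q) = 1.11392 + 1.69091 - 0.50728 = 2.29755 ≈ 2.2976 bits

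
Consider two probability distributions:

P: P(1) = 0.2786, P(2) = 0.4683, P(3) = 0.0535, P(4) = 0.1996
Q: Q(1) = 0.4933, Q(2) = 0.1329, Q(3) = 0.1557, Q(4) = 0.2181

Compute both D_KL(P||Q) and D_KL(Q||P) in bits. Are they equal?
D_KL(P||Q) = 0.5133 bits, D_KL(Q||P) = 0.4330 bits. No, they are not equal.

D_KL(P||Q) = Σ P(x) log₂(P(x)/Q(x))

Computing term by term:
  P(1)·log₂(P(1)/Q(1)) = 0.2786·log₂(0.2786/0.4933) = -0.22964
  P(2)·log₂(P(2)/Q(2)) = 0.4683·log₂(0.4683/0.1329) = 0.85094
  P(3)·log₂(P(3)/Q(3)) = 0.0535·log₂(0.0535/0.1557) = -0.08245
  P(4)·log₂(P(4)/Q(4)) = 0.1996·log₂(0.1996/0.2181) = -0.02552

D_KL(P||Q) = -0.22964 + 0.85094 - 0.08245 - 0.02552 = 0.51333 ≈ 0.5133 bits

D_KL(Q||P) = Σ Q(x) log₂(Q(x)/P(x))

Computing term by term:
  Q(1)·log₂(Q(1)/P(1)) = 0.4933·log₂(0.4933/0.2786) = 0.40661
  Q(2)·log₂(Q(2)/P(2)) = 0.1329·log₂(0.1329/0.4683) = -0.24149
  Q(3)·log₂(Q(3)/P(3)) = 0.1557·log₂(0.1557/0.0535) = 0.23996
  Q(4)·log₂(Q(4)/P(4)) = 0.2181·log₂(0.2181/0.1996) = 0.02789

D_KL(Q||P) = 0.40661 - 0.24149 + 0.23996 + 0.02789 = 0.43297 ≈ 0.4330 bits

These are NOT equal (difference: 0.0803 bits). KL divergence is asymmetric: D_KL(P||Q) ≠ D_KL(Q||P) in general.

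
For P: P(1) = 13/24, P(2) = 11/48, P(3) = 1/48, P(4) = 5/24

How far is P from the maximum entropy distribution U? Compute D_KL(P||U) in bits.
0.4460 bits

U(i) = 1/4 for all i

D_KL(P||U) = Σ P(x) log₂(P(x) / (1/4))
           = Σ P(x) log₂(P(x)) + log₂(4)
           = log₂(4) - H(P)

H(P) = -Σ P(x) log₂(P(x)):
  -P(1)·log₂(P(1)) = -(13/24)·log₂(13/24) = 0.47912
  -P(2)·log₂(P(2)) = -(11/48)·log₂(11/48) = 0.48710
  -P(3)·log₂(P(3)) = -(1/48)·log₂(1/48) = 0.11635
  -P(4)·log₂(P(4)) = -(5/24)·log₂(5/24) = 0.47147
H(P) = 0.47912 + 0.48710 + 0.11635 + 0.47147 = 1.55404 bits

log₂(4) = 2.00000 bits

D_KL(P||U) = 2.00000 - 1.55404 = 0.44596 ≈ 0.4460 bits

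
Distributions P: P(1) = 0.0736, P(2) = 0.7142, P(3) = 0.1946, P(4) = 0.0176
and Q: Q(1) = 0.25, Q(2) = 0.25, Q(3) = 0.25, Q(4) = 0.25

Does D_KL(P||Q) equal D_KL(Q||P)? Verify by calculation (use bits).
D_KL(P||Q) = 0.8140 bits, D_KL(Q||P) = 1.1099 bits. No — D_KL(P||Q) ≠ D_KL(Q||P) for this pair.

D_KL(P||Q) = Σ P(x) log₂(P(x)/Q(x))

Computing term by term:
  P(1)·log₂(P(1)/Q(1)) = 0.0736·log₂(0.0736/0.25) = -0.12984
  P(2)·log₂(P(2)/Q(2)) = 0.7142·log₂(0.7142/0.25) = 1.08158
  P(3)·log₂(P(3)/Q(3)) = 0.1946·log₂(0.1946/0.25) = -0.07033
  P(4)·log₂(P(4)/Q(4)) = 0.0176·log₂(0.0176/0.25) = -0.06738

D_KL(P||Q) = -0.12984 + 1.08158 - 0.07033 - 0.06738 = 0.81403 ≈ 0.8140 bits

D_KL(Q||P) = Σ Q(x) log₂(Q(x)/P(x))

Computing term by term:
  Q(1)·log₂(Q(1)/P(1)) = 0.25·log₂(0.25/0.0736) = 0.44104
  Q(2)·log₂(Q(2)/P(2)) = 0.25·log₂(0.25/0.7142) = -0.37860
  Q(3)·log₂(Q(3)/P(3)) = 0.25·log₂(0.25/0.1946) = 0.09035
  Q(4)·log₂(Q(4)/P(4)) = 0.25·log₂(0.25/0.0176) = 0.95707

D_KL(Q||P) = 0.44104 - 0.37860 + 0.09035 + 0.95707 = 1.10986 ≈ 1.1099 bits

These are NOT equal (difference: 0.2959 bits). KL divergence is asymmetric: D_KL(P||Q) ≠ D_KL(Q||P) in general.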